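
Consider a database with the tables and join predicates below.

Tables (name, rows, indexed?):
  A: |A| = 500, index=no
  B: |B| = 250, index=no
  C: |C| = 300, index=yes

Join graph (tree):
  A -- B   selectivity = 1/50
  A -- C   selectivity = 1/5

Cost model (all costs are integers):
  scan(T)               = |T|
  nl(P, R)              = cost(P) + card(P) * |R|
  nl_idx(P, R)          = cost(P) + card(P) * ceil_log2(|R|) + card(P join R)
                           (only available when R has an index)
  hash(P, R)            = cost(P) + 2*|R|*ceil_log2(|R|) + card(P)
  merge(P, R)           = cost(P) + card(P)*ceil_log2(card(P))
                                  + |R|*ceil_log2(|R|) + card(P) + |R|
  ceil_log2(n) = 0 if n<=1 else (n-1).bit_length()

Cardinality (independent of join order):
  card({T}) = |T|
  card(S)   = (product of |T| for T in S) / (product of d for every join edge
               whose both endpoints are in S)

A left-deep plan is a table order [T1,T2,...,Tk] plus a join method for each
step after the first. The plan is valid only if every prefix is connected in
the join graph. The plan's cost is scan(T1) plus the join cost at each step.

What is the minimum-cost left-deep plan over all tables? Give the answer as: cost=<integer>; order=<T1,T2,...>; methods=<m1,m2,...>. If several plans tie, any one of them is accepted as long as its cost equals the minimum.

cost=12900; order=A,B,C; methods=hash,hash

Selinger DP (subsets sized 1..n):
  {A}: scan cost=500, card=500
  {B}: scan cost=250, card=250
  {C}: scan cost=300, card=300
  {AB}: card=2500; try (B,hash)→5000, (A,merge)→7500, (B,merge)→7750, (A,hash)→9500, (A,nl)→125250, (B,nl)→125500; best=5000 via (B,hash)
  {AC}: card=30000; try (C,hash)→6400, (A,merge)→8300, (C,merge)→8500, (A,hash)→9600, (C,nl_idx)→35000, (A,nl)→150300 …(+1); best=6400 via (C,hash)
  {ABC}: card=150000; try (C,hash)→12900, (B,hash)→40400, (C,merge)→40500, (C,nl_idx)→177500, (B,merge)→488650, (C,nl)→755000 …(+1); best=12900 via (C,hash)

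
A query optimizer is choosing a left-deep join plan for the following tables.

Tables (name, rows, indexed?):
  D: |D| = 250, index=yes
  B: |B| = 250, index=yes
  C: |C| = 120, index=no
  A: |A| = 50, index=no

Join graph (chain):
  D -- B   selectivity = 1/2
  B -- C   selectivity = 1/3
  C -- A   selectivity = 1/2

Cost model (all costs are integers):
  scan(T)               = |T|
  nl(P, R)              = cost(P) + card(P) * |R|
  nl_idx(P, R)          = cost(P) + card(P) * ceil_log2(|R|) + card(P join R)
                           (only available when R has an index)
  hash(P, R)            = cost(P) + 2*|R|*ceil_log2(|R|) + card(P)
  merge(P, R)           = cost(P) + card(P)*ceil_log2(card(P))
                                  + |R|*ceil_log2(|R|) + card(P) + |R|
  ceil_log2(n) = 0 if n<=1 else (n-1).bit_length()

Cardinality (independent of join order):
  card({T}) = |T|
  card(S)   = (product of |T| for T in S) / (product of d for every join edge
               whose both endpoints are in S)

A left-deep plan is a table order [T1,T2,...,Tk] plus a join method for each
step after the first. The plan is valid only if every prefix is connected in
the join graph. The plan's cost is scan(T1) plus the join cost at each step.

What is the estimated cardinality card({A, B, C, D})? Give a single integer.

31250000

Tables in S: A(50), B(250), C(120), D(250)
Edges inside S: D-B(d=2), B-C(d=3), C-A(d=2)
numerator = 50 * 250 * 120 * 250 = 375000000
denominator = 2 * 3 * 2 = 12
card(S) = 375000000 / 12 = 31250000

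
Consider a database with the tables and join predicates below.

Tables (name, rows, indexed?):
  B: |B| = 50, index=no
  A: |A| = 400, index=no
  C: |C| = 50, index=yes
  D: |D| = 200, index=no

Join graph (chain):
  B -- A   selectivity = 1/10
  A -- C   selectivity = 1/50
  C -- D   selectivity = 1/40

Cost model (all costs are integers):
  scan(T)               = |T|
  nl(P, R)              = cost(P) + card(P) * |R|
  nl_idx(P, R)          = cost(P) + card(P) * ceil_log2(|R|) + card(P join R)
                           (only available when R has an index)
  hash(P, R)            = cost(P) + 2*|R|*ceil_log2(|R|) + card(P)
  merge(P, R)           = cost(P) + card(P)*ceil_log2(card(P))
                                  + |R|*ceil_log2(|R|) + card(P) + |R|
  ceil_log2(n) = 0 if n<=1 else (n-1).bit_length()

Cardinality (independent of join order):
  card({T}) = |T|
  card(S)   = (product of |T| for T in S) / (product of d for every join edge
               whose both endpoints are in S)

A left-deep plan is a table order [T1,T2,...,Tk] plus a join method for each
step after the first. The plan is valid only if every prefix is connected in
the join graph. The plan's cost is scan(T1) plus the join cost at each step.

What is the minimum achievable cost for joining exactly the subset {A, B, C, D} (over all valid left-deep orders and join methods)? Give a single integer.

7600

Selinger DP over subsets of {A,B,C,D}:
  {B}: scan cost=50, card=50
  {A}: scan cost=400, card=400
  {C}: scan cost=50, card=50
  {D}: scan cost=200, card=200
  {AB}: card=2000; try (B,hash)→1400, (A,merge)→4400, (B,merge)→4750, (A,hash)→7300, (A,nl)→20050, (B,nl)→20400; best=1400 via (B,hash)
  {AC}: card=400; try (C,hash)→1400, (C,nl_idx)→3200, (A,merge)→4400, (C,merge)→4750, (A,hash)→7300, (A,nl)→20050 …(+1); best=1400 via (C,hash)
  {CD}: card=250; try (C,hash)→1000, (C,nl_idx)→1650, (D,merge)→2200, (C,merge)→2350, (D,hash)→3300, (D,nl)→10050 …(+1); best=1000 via (C,hash)
  {ABC}: card=2000; try (B,hash)→2400, (C,hash)→4000, (B,merge)→5750, (C,nl_idx)→15400, (B,nl)→21400, (C,merge)→25750 …(+1); best=2400 via (B,hash)
  {ACD}: card=2000; try (D,hash)→5000, (D,merge)→7200, (A,merge)→7250, (A,hash)→8450, (D,nl)→81400, (A,nl)→101000; best=5000 via (D,hash)
  {ABCD}: card=10000; try (D,hash)→7600, (B,hash)→7600, (D,merge)→28200, (B,merge)→29350, (B,nl)→105000, (D,nl)→402400; best=7600 via (D,hash)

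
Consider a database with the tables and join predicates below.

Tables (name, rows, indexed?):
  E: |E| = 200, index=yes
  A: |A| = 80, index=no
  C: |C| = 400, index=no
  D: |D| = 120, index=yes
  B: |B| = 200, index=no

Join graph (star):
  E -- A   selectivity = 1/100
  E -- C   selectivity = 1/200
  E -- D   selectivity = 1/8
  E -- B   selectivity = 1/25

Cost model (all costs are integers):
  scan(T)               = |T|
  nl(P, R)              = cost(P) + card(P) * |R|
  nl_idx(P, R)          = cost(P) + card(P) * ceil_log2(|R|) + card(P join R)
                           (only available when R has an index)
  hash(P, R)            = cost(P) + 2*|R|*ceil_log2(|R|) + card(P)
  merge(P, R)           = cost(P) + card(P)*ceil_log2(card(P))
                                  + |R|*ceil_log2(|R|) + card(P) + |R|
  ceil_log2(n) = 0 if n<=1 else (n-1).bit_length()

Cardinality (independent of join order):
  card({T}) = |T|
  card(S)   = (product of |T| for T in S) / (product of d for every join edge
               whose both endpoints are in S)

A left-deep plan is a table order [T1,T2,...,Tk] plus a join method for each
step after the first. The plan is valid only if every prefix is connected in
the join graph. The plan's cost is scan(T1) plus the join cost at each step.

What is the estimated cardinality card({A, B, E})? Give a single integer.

Tables in S: A(80), B(200), E(200)
Edges inside S: E-A(d=100), E-B(d=25)
numerator = 80 * 200 * 200 = 3200000
denominator = 100 * 25 = 2500
card(S) = 3200000 / 2500 = 1280

1280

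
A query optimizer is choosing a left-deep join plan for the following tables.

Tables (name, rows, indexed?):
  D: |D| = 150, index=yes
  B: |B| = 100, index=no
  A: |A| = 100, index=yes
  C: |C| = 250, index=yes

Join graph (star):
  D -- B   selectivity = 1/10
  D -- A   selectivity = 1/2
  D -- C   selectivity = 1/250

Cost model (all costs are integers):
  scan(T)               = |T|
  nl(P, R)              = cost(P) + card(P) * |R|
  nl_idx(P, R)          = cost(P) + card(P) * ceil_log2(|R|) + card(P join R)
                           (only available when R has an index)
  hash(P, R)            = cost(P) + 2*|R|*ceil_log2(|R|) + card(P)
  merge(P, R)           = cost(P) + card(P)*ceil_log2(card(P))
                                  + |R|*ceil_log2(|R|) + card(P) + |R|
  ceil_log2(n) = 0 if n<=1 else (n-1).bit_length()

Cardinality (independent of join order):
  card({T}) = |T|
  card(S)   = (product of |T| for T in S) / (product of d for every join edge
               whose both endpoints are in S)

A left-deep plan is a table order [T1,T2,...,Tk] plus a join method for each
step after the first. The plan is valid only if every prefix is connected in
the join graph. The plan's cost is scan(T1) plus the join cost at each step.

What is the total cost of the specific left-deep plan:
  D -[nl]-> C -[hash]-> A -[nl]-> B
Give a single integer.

789200

step 1: scan D: cost=150, card=150
step 2: join C via nl
    card(P join C) = 150*250/(250) = 150
    cost = 150 + 150*250 = 37650
step 3: join A via hash
    card(P join A) = 150*100/(2) = 7500
    cost = 37650 + 2*100*7 + 150 = 39200
step 4: join B via nl
    card(P join B) = 7500*100/(10) = 75000
    cost = 39200 + 7500*100 = 789200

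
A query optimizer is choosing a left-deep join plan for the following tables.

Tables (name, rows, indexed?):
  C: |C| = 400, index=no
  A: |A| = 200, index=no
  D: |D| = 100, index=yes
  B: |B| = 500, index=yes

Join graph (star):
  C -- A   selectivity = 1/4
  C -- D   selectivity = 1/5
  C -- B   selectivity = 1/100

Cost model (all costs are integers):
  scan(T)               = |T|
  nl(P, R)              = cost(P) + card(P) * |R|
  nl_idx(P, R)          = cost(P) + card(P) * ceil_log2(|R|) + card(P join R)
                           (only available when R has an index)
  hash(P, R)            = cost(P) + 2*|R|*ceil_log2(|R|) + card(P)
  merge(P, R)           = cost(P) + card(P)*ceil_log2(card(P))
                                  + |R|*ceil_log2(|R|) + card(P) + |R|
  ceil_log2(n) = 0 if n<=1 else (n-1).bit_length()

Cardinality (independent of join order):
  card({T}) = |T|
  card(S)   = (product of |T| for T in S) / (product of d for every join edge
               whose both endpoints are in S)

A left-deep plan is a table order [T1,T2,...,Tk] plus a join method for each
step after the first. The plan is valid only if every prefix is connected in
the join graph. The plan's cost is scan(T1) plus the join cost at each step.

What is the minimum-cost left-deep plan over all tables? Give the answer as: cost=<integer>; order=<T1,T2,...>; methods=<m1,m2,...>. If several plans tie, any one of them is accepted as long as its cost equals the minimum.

Selinger DP (subsets sized 1..n):
  {C}: scan cost=400, card=400
  {A}: scan cost=200, card=200
  {D}: scan cost=100, card=100
  {B}: scan cost=500, card=500
  {AC}: card=20000; try (A,hash)→4000, (C,merge)→6000, (A,merge)→6200, (C,hash)→7600, (C,nl)→80200, (A,nl)→80400; best=4000 via (A,hash)
  {CD}: card=8000; try (D,hash)→2200, (C,merge)→4900, (D,merge)→5200, (C,hash)→7400, (D,nl_idx)→11200, (C,nl)→40100 …(+1); best=2200 via (D,hash)
  {BC}: card=2000; try (B,nl_idx)→6000, (C,hash)→8200, (B,merge)→9400, (C,merge)→9500, (B,hash)→9800, (B,nl)→200400 …(+1); best=6000 via (B,nl_idx)
  {ACD}: card=400000; try (A,hash)→13400, (D,hash)→25400, (A,merge)→116000, (D,merge)→324800, (D,nl_idx)→544000, (A,nl)→1602200 …(+1); best=13400 via (A,hash)
  {ABC}: card=100000; try (A,hash)→11200, (A,merge)→31800, (B,hash)→33000, (B,nl_idx)→284000, (B,merge)→329000, (A,nl)→406000 …(+1); best=11200 via (A,hash)
  {BCD}: card=40000; try (D,hash)→9400, (B,hash)→19200, (D,merge)→30800, (D,nl_idx)→60000, (B,nl_idx)→114200, (B,merge)→119200 …(+2); best=9400 via (D,hash)
  {ABCD}: card=2000000; try (A,hash)→52600, (D,hash)→112600, (B,hash)→422400, (A,merge)→691200, (D,merge)→1812000, (D,nl_idx)→2711200 …(+5); best=52600 via (A,hash)

cost=52600; order=C,B,D,A; methods=nl_idx,hash,hash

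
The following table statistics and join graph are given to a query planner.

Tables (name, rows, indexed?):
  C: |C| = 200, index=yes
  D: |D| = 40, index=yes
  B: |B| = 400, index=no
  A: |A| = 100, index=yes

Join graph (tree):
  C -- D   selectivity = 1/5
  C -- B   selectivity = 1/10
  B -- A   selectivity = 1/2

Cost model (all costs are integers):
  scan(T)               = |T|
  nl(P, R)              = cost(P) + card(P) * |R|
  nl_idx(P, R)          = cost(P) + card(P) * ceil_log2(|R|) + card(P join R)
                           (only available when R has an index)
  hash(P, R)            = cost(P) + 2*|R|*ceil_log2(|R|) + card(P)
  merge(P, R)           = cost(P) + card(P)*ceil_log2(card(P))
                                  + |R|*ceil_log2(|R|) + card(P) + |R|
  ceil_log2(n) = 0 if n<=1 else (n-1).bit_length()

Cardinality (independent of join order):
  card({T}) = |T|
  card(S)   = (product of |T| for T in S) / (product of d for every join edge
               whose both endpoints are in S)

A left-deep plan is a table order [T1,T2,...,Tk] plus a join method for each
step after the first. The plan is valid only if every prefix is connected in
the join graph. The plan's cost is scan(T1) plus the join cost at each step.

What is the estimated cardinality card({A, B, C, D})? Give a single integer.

Tables in S: A(100), B(400), C(200), D(40)
Edges inside S: C-D(d=5), C-B(d=10), B-A(d=2)
numerator = 100 * 400 * 200 * 40 = 320000000
denominator = 5 * 10 * 2 = 100
card(S) = 320000000 / 100 = 3200000

3200000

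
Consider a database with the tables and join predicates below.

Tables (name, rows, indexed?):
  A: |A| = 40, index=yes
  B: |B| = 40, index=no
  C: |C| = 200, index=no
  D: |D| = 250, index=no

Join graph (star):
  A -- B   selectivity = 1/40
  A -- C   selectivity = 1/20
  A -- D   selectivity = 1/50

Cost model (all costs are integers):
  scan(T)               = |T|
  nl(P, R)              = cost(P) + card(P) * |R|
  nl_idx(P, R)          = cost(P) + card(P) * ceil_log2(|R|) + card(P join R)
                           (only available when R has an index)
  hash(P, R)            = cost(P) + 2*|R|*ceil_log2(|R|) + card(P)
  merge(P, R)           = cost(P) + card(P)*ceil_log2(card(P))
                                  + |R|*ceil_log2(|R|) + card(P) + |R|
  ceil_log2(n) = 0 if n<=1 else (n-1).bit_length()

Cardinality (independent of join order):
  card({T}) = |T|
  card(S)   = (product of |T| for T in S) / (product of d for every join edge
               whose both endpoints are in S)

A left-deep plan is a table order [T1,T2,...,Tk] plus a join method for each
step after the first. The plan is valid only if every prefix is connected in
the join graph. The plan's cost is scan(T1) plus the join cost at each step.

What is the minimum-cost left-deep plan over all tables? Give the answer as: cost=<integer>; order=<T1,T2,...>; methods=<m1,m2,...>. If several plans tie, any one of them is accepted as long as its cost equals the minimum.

cost=5060; order=D,A,B,C; methods=hash,hash,hash

Selinger DP (subsets sized 1..n):
  {A}: scan cost=40, card=40
  {B}: scan cost=40, card=40
  {C}: scan cost=200, card=200
  {D}: scan cost=250, card=250
  {AB}: card=40; try (A,nl_idx)→320, (B,hash)→560, (A,hash)→560, (B,merge)→600, (A,merge)→600, (B,nl)→1640 …(+1); best=320 via (A,nl_idx)
  {AC}: card=400; try (A,hash)→880, (A,nl_idx)→1800, (C,merge)→2120, (A,merge)→2280, (C,hash)→3280, (C,nl)→8040 …(+1); best=880 via (A,hash)
  {AD}: card=200; try (A,hash)→980, (A,nl_idx)→1950, (D,merge)→2570, (A,merge)→2780, (D,hash)→4080, (D,nl)→10040 …(+1); best=980 via (A,hash)
  {ABC}: card=400; try (B,hash)→1760, (C,merge)→2400, (C,hash)→3560, (B,merge)→5160, (C,nl)→8320, (B,nl)→16880; best=1760 via (B,hash)
  {ABD}: card=200; try (B,hash)→1660, (D,merge)→2850, (B,merge)→3060, (D,hash)→4360, (B,nl)→8980, (D,nl)→10320; best=1660 via (B,hash)
  {ACD}: card=2000; try (C,hash)→4380, (C,merge)→4580, (D,hash)→5280, (D,merge)→7130, (C,nl)→40980, (D,nl)→100880; best=4380 via (C,hash)
  {ABCD}: card=2000; try (C,hash)→5060, (C,merge)→5260, (D,hash)→6160, (B,hash)→6860, (D,merge)→8010, (B,merge)→28660 …(+3); best=5060 via (C,hash)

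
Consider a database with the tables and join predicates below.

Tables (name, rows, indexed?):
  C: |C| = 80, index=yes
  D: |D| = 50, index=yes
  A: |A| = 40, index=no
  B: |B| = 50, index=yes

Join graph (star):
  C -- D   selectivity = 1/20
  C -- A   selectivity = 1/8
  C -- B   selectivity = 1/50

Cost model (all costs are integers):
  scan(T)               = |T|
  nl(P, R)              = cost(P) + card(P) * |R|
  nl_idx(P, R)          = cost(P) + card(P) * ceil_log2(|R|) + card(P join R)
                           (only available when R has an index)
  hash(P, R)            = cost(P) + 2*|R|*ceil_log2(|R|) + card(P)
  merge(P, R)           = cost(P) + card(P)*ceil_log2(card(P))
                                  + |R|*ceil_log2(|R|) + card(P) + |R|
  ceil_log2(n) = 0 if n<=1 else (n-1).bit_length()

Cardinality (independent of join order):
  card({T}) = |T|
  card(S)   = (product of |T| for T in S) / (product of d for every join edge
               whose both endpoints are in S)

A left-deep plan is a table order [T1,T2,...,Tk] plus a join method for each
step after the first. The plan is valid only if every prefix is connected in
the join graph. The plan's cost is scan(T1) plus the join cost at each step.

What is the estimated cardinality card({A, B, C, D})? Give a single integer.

Tables in S: A(40), B(50), C(80), D(50)
Edges inside S: C-D(d=20), C-A(d=8), C-B(d=50)
numerator = 40 * 50 * 80 * 50 = 8000000
denominator = 20 * 8 * 50 = 8000
card(S) = 8000000 / 8000 = 1000

1000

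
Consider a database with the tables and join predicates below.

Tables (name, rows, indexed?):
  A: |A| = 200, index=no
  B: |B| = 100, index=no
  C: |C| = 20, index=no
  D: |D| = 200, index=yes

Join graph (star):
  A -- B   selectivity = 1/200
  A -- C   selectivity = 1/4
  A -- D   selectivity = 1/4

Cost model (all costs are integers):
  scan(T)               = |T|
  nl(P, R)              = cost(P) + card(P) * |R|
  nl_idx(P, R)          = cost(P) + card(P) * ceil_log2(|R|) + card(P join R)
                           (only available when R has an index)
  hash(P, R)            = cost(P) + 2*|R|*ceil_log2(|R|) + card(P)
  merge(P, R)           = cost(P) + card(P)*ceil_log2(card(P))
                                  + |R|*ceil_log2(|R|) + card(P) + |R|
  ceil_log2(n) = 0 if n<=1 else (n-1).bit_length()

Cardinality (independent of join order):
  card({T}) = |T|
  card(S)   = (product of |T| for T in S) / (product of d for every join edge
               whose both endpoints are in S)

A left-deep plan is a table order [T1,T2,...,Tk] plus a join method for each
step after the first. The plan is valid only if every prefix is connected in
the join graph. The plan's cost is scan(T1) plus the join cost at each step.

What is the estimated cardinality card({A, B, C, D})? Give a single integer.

25000

Tables in S: A(200), B(100), C(20), D(200)
Edges inside S: A-B(d=200), A-C(d=4), A-D(d=4)
numerator = 200 * 100 * 20 * 200 = 80000000
denominator = 200 * 4 * 4 = 3200
card(S) = 80000000 / 3200 = 25000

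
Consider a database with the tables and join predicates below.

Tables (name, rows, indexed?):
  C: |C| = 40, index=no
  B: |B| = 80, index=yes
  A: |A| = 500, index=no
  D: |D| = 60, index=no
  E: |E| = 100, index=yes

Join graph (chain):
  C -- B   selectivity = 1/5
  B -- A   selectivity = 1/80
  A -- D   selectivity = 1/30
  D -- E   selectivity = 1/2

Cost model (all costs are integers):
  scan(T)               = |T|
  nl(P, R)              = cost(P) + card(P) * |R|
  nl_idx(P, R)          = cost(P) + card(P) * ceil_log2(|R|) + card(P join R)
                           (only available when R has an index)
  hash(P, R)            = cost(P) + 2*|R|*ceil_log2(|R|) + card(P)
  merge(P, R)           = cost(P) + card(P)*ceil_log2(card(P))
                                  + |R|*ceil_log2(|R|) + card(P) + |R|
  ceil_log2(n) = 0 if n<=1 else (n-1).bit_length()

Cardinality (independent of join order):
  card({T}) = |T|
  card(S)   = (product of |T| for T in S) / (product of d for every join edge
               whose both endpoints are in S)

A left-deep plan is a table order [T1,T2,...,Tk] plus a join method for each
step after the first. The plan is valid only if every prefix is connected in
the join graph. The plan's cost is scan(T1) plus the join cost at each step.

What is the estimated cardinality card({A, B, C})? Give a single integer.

4000

Tables in S: A(500), B(80), C(40)
Edges inside S: C-B(d=5), B-A(d=80)
numerator = 500 * 80 * 40 = 1600000
denominator = 5 * 80 = 400
card(S) = 1600000 / 400 = 4000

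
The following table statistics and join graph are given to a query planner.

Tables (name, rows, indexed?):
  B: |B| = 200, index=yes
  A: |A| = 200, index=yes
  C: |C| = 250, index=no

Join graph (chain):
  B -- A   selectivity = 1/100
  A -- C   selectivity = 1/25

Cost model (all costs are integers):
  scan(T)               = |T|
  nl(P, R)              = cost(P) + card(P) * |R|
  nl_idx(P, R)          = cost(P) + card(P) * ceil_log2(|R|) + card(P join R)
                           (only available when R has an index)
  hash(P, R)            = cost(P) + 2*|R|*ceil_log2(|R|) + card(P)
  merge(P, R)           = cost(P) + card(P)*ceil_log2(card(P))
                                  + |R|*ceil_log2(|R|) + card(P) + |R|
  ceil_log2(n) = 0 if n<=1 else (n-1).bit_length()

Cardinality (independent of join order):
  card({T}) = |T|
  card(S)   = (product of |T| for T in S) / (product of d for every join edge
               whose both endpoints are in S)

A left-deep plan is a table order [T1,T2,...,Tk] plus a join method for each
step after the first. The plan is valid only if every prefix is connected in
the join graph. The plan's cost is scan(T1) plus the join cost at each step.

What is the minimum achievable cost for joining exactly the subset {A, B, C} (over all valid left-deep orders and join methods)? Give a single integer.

6600

Selinger DP over subsets of {A,B,C}:
  {B}: scan cost=200, card=200
  {A}: scan cost=200, card=200
  {C}: scan cost=250, card=250
  {AB}: card=400; try (B,nl_idx)→2200, (A,nl_idx)→2200, (B,hash)→3600, (A,hash)→3600, (B,merge)→3800, (A,merge)→3800 …(+2); best=2200 via (B,nl_idx)
  {AC}: card=2000; try (A,hash)→3700, (C,merge)→4250, (A,nl_idx)→4250, (A,merge)→4300, (C,hash)→4400, (C,nl)→50200 …(+1); best=3700 via (A,hash)
  {ABC}: card=4000; try (C,hash)→6600, (C,merge)→8450, (B,hash)→8900, (B,nl_idx)→23700, (B,merge)→29500, (C,nl)→102200 …(+1); best=6600 via (C,hash)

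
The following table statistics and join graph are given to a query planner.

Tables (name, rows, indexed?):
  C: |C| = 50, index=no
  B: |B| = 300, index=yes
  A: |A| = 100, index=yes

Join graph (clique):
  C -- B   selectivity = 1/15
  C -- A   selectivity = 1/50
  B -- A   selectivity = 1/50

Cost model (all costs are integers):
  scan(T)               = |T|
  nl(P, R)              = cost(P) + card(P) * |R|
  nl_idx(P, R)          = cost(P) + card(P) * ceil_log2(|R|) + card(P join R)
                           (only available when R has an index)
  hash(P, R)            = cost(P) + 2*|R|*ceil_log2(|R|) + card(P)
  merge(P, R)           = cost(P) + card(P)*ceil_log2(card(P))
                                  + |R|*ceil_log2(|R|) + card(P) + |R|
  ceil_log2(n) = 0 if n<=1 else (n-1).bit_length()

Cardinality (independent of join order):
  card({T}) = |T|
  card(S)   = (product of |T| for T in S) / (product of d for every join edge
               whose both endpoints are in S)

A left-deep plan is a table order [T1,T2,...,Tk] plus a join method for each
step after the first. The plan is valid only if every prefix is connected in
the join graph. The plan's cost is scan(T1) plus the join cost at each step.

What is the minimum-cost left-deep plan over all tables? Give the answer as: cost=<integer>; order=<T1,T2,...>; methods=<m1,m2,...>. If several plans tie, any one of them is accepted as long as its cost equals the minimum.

cost=1440; order=C,A,B; methods=nl_idx,nl_idx

Selinger DP (subsets sized 1..n):
  {C}: scan cost=50, card=50
  {B}: scan cost=300, card=300
  {A}: scan cost=100, card=100
  {BC}: card=1000; try (C,hash)→1200, (B,nl_idx)→1500, (B,merge)→3400, (C,merge)→3650, (B,hash)→5500, (B,nl)→15050 …(+1); best=1200 via (C,hash)
  {AC}: card=100; try (A,nl_idx)→500, (C,hash)→800, (A,merge)→1200, (C,merge)→1250, (A,hash)→1500, (A,nl)→5050 …(+1); best=500 via (A,nl_idx)
  {AB}: card=600; try (B,nl_idx)→1600, (A,hash)→2000, (A,nl_idx)→3000, (B,merge)→3900, (A,merge)→4100, (B,hash)→5600 …(+2); best=1600 via (B,nl_idx)
  {ABC}: card=40; try (B,nl_idx)→1440, (C,hash)→2800, (A,hash)→3600, (B,merge)→4300, (B,hash)→6000, (A,nl_idx)→8240 …(+5); best=1440 via (B,nl_idx)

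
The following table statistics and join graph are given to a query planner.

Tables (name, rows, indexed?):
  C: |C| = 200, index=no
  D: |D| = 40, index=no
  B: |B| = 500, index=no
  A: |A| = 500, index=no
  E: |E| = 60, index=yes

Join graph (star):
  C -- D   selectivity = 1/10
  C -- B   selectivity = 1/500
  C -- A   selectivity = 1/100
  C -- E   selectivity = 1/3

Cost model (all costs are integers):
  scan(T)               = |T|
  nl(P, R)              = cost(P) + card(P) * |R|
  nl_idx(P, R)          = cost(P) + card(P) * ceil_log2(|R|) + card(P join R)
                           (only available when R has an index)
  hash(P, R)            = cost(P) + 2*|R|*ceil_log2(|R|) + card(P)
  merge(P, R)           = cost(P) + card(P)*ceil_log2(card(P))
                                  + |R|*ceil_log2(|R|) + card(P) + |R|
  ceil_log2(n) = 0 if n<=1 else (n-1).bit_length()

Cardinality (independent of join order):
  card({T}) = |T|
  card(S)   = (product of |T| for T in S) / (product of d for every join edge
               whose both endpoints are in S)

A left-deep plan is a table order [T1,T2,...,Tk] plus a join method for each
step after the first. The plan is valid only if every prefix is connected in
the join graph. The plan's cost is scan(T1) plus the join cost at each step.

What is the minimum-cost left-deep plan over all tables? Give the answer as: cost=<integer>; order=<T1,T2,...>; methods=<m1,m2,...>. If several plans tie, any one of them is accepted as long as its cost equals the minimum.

cost=17200; order=B,C,A,D,E; methods=hash,merge,hash,hash

Selinger DP (subsets sized 1..n):
  {C}: scan cost=200, card=200
  {D}: scan cost=40, card=40
  {B}: scan cost=500, card=500
  {A}: scan cost=500, card=500
  {E}: scan cost=60, card=60
  {CD}: card=800; try (D,hash)→880, (C,merge)→2120, (D,merge)→2280, (C,hash)→3280, (C,nl)→8040, (D,nl)→8200; best=880 via (D,hash)
  {BC}: card=200; try (C,hash)→4200, (B,merge)→7000, (C,merge)→7300, (B,hash)→9400, (B,nl)→100200, (C,nl)→100500; best=4200 via (C,hash)
  {AC}: card=1000; try (C,hash)→4200, (A,merge)→7000, (C,merge)→7300, (A,hash)→9400, (A,nl)→100200, (C,nl)→100500; best=4200 via (C,hash)
  {CE}: card=4000; try (E,hash)→1120, (C,merge)→2280, (E,merge)→2420, (C,hash)→3320, (E,nl_idx)→5400, (C,nl)→12060 …(+1); best=1120 via (E,hash)
  {BCD}: card=800; try (D,hash)→4880, (D,merge)→6280, (B,hash)→10680, (D,nl)→12200, (B,merge)→14680, (B,nl)→400880; best=4880 via (D,hash)
  {ACD}: card=4000; try (D,hash)→5680, (A,hash)→10680, (A,merge)→14680, (D,merge)→15480, (D,nl)→44200, (A,nl)→400880; best=5680 via (D,hash)
  {CDE}: card=16000; try (E,hash)→2400, (D,hash)→5600, (E,merge)→10100, (E,nl_idx)→21680, (E,nl)→48880, (D,merge)→53400 …(+1); best=2400 via (E,hash)
  {ABC}: card=1000; try (A,merge)→11000, (A,hash)→13400, (B,hash)→14200, (B,merge)→20200, (A,nl)→104200, (B,nl)→504200; best=11000 via (A,merge)
  {BCE}: card=4000; try (E,hash)→5120, (E,merge)→6420, (E,nl_idx)→9400, (B,hash)→14120, (E,nl)→16200, (B,merge)→58120 …(+1); best=5120 via (E,hash)
  {ACE}: card=20000; try (E,hash)→5920, (A,hash)→14120, (E,merge)→15620, (E,nl_idx)→30200, (A,merge)→58120, (E,nl)→64200 …(+1); best=5920 via (E,hash)
  {ABCD}: card=4000; try (D,hash)→12480, (A,hash)→14680, (B,hash)→18680, (A,merge)→18680, (D,merge)→22280, (D,nl)→51000 …(+3); best=12480 via (D,hash)
  {BCDE}: card=16000; try (E,hash)→6400, (D,hash)→9600, (E,merge)→14100, (E,nl_idx)→25680, (B,hash)→27400, (E,nl)→52880 …(+4); best=6400 via (E,hash)
  {ACDE}: card=80000; try (E,hash)→10400, (D,hash)→26400, (A,hash)→27400, (E,merge)→58100, (E,nl_idx)→109680, (E,nl)→245680 …(+4); best=10400 via (E,hash)
  {ABCE}: card=20000; try (E,hash)→12720, (A,hash)→18120, (E,merge)→22420, (B,hash)→34920, (E,nl_idx)→37000, (A,merge)→62120 …(+4); best=12720 via (E,hash)
  {ABCDE}: card=80000; try (E,hash)→17200, (A,hash)→31400, (D,hash)→33200, (E,merge)→64900, (B,hash)→99400, (E,nl_idx)→116480 …(+7); best=17200 via (E,hash)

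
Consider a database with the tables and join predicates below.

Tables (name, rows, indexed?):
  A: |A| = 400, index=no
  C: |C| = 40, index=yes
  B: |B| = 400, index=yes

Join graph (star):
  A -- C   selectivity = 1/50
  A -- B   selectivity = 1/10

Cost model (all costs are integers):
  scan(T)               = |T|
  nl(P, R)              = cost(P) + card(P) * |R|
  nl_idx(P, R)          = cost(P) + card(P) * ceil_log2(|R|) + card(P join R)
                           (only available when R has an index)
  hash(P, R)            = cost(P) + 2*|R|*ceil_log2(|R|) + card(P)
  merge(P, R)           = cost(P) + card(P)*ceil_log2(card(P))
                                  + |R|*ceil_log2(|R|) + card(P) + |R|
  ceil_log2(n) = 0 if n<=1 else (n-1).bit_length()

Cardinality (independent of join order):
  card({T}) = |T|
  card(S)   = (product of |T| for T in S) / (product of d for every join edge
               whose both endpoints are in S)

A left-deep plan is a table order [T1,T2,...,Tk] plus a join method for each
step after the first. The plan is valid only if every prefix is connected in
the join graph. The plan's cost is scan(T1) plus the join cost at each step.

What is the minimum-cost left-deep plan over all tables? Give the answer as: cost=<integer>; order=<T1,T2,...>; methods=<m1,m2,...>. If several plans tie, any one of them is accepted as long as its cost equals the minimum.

Selinger DP (subsets sized 1..n):
  {A}: scan cost=400, card=400
  {C}: scan cost=40, card=40
  {B}: scan cost=400, card=400
  {AC}: card=320; try (C,hash)→1280, (C,nl_idx)→3120, (A,merge)→4320, (C,merge)→4680, (A,hash)→7280, (A,nl)→16040 …(+1); best=1280 via (C,hash)
  {AB}: card=16000; try (B,hash)→8000, (A,hash)→8000, (B,merge)→8400, (A,merge)→8400, (B,nl_idx)→20000, (B,nl)→160400 …(+1); best=8000 via (B,hash)
  {ABC}: card=12800; try (B,merge)→8480, (B,hash)→8800, (B,nl_idx)→16960, (C,hash)→24480, (C,nl_idx)→116800, (B,nl)→129280 …(+2); best=8480 via (B,merge)

cost=8480; order=A,C,B; methods=hash,merge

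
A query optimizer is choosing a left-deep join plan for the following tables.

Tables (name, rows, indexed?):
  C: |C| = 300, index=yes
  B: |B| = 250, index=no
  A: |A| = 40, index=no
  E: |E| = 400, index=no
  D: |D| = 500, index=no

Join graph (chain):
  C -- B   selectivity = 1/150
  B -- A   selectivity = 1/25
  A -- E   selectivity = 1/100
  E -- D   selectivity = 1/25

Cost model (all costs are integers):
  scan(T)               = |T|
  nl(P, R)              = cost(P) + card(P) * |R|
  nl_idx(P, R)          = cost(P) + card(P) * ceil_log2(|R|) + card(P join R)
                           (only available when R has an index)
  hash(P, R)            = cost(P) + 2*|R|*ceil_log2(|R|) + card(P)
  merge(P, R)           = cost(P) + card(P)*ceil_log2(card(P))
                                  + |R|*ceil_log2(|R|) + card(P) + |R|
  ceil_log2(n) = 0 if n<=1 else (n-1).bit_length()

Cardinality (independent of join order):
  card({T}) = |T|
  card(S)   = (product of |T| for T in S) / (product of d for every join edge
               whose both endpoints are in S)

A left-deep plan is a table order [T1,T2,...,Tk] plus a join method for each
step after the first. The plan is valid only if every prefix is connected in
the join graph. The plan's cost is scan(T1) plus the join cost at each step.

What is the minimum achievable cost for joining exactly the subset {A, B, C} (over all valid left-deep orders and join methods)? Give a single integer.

3980

Selinger DP over subsets of {A,B,C}:
  {C}: scan cost=300, card=300
  {B}: scan cost=250, card=250
  {A}: scan cost=40, card=40
  {BC}: card=500; try (C,nl_idx)→3000, (B,hash)→4600, (C,merge)→5500, (B,merge)→5550, (C,hash)→5900, (C,nl)→75250 …(+1); best=3000 via (C,nl_idx)
  {AB}: card=400; try (A,hash)→980, (B,merge)→2570, (A,merge)→2780, (B,hash)→4080, (B,nl)→10040, (A,nl)→10250; best=980 via (A,hash)
  {ABC}: card=800; try (A,hash)→3980, (C,nl_idx)→5380, (C,hash)→6780, (C,merge)→7980, (A,merge)→8280, (A,nl)→23000 …(+1); best=3980 via (A,hash)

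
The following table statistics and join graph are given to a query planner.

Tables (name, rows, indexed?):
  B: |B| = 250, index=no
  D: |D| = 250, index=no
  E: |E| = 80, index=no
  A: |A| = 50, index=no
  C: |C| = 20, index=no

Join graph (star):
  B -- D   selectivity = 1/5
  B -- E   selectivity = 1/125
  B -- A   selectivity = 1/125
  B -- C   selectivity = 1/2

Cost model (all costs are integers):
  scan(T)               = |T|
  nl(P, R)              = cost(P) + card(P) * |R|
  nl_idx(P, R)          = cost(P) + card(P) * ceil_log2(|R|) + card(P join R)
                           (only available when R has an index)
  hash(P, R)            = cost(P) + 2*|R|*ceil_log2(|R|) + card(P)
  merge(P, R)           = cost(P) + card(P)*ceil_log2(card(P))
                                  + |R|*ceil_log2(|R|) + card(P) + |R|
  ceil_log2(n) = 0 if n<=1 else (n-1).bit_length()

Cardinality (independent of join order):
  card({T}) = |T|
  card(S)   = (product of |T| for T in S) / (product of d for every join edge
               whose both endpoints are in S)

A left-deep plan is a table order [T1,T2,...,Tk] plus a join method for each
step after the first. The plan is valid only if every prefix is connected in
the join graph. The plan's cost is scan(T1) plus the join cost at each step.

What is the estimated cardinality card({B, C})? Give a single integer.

2500

Tables in S: B(250), C(20)
Edges inside S: B-C(d=2)
numerator = 250 * 20 = 5000
denominator = 2 = 2
card(S) = 5000 / 2 = 2500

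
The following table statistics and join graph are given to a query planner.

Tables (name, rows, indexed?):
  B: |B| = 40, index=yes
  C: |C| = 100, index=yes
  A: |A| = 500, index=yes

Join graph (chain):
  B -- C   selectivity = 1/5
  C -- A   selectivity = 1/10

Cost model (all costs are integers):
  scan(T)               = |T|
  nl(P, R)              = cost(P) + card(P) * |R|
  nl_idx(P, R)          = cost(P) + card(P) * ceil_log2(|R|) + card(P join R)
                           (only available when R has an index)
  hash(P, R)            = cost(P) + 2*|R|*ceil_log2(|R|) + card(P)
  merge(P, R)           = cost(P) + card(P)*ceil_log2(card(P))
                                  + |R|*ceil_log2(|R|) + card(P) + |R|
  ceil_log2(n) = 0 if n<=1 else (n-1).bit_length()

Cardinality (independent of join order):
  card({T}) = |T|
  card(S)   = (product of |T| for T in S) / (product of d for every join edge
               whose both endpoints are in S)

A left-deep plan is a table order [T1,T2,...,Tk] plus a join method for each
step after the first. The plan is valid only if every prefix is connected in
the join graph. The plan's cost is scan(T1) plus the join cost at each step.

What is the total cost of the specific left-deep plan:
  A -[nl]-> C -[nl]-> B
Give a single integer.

step 1: scan A: cost=500, card=500
step 2: join C via nl
    card(P join C) = 500*100/(10) = 5000
    cost = 500 + 500*100 = 50500
step 3: join B via nl
    card(P join B) = 5000*40/(5) = 40000
    cost = 50500 + 5000*40 = 250500

250500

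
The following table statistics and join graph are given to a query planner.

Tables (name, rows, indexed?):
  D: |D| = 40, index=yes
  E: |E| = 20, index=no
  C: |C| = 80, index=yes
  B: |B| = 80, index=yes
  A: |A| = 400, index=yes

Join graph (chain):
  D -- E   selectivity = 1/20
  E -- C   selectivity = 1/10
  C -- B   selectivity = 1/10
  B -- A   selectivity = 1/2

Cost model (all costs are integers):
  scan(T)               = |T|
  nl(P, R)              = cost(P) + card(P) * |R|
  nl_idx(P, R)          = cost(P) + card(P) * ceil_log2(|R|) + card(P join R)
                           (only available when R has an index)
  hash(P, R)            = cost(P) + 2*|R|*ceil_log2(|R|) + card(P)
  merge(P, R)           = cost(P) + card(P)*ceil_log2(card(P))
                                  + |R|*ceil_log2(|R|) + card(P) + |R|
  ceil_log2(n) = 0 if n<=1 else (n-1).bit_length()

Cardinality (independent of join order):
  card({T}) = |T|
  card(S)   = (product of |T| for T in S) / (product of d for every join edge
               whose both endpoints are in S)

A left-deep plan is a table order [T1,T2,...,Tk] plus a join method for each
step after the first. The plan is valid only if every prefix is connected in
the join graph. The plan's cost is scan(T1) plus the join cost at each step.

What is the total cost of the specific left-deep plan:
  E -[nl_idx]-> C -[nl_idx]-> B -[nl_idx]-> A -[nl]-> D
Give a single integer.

step 1: scan E: cost=20, card=20
step 2: join C via nl_idx
    card(P join C) = 20*80/(10) = 160
    cost = 20 + 20*7 + 160 = 320
step 3: join B via nl_idx
    card(P join B) = 160*80/(10) = 1280
    cost = 320 + 160*7 + 1280 = 2720
step 4: join A via nl_idx
    card(P join A) = 1280*400/(2) = 256000
    cost = 2720 + 1280*9 + 256000 = 270240
step 5: join D via nl
    card(P join D) = 256000*40/(20) = 512000
    cost = 270240 + 256000*40 = 10510240

10510240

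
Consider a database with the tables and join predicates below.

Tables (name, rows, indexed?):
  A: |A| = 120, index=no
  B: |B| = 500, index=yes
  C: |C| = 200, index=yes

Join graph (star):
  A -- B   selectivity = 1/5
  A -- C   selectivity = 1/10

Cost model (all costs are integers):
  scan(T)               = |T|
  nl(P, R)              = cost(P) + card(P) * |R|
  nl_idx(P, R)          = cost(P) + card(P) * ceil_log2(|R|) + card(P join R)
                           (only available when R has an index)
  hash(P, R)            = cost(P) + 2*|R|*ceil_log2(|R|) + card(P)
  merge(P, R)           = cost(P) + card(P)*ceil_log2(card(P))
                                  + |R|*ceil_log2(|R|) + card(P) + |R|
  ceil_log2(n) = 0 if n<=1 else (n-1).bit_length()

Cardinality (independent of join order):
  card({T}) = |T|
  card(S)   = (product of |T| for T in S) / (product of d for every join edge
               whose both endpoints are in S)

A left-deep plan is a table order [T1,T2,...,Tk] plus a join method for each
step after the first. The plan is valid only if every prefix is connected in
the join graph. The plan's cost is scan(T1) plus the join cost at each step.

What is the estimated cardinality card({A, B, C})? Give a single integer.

Tables in S: A(120), B(500), C(200)
Edges inside S: A-B(d=5), A-C(d=10)
numerator = 120 * 500 * 200 = 12000000
denominator = 5 * 10 = 50
card(S) = 12000000 / 50 = 240000

240000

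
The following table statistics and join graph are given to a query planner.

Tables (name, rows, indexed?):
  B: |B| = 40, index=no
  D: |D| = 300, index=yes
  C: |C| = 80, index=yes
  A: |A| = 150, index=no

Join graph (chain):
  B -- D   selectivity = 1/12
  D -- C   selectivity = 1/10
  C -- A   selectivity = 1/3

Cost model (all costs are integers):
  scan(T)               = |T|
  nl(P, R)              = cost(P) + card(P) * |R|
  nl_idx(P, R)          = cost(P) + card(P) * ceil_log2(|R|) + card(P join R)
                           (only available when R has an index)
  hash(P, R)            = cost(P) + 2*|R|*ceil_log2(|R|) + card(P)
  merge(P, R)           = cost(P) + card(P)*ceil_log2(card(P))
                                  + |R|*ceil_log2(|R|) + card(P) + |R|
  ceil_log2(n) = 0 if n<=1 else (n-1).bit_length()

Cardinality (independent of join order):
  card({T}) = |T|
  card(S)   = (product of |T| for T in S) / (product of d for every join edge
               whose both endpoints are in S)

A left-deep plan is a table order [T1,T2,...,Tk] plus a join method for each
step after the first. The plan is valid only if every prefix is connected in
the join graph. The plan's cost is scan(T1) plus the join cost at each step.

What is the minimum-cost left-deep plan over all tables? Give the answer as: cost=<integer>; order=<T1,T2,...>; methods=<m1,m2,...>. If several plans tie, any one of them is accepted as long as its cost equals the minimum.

cost=13600; order=D,B,C,A; methods=hash,hash,hash

Selinger DP (subsets sized 1..n):
  {B}: scan cost=40, card=40
  {D}: scan cost=300, card=300
  {C}: scan cost=80, card=80
  {A}: scan cost=150, card=150
  {BD}: card=1000; try (B,hash)→1080, (D,nl_idx)→1400, (D,merge)→3320, (B,merge)→3580, (D,hash)→5480, (D,nl)→12040 …(+1); best=1080 via (B,hash)
  {CD}: card=2400; try (C,hash)→1720, (D,nl_idx)→3200, (D,merge)→3720, (C,merge)→3940, (C,nl_idx)→4800, (D,hash)→5560 …(+2); best=1720 via (C,hash)
  {AC}: card=4000; try (C,hash)→1420, (A,merge)→2070, (C,merge)→2140, (A,hash)→2560, (C,nl_idx)→5200, (A,nl)→12080 …(+1); best=1420 via (C,hash)
  {BCD}: card=8000; try (C,hash)→3200, (B,hash)→4600, (C,merge)→12720, (C,nl_idx)→16080, (B,merge)→33200, (C,nl)→81080 …(+1); best=3200 via (C,hash)
  {ACD}: card=120000; try (A,hash)→6520, (D,hash)→10820, (A,merge)→34270, (D,merge)→56420, (D,nl_idx)→157420, (A,nl)→361720 …(+1); best=6520 via (A,hash)
  {ABCD}: card=400000; try (A,hash)→13600, (A,merge)→116550, (B,hash)→127000, (A,nl)→1203200, (B,merge)→2166800, (B,nl)→4806520; best=13600 via (A,hash)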